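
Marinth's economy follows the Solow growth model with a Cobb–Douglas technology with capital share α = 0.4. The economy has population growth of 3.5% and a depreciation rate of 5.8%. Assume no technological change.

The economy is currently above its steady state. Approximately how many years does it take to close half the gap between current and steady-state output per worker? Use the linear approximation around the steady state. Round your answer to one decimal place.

Near the steady state the convergence rate is λ = (1 − α)(n + δ).
λ = (1 − 0.4) × 0.093 = 0.6 × 0.093 = 0.0558
Half-life = ln 2 / λ = 0.6931 / 0.0558 ≈ 12.42 years

about 12.4 years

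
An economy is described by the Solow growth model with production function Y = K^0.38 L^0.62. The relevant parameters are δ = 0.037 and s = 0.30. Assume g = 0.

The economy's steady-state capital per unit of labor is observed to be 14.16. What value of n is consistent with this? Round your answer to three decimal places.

At the steady state, Δk = 0, so s·k^α = (n + δ)·k.
So s / (n + δ) = (k*)^(1−α) = 14.16^0.62 = 5.1720.
Therefore n + δ = s / 5.1720 = 0.30 / 5.1720 = 0.0580, so n = 0.0580 − 0.037 = 0.0210.

n ≈ 0.021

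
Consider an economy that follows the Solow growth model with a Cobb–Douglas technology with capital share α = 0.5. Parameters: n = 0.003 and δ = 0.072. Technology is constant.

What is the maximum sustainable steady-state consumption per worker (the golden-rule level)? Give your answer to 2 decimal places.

At the golden rule, f'(k) = n + δ, so α·k^(α−1) = n + δ and k_gold = (α/(n + δ))^(1/(1−α)).
k_gold = (0.5/0.075)^(1/0.5) = 6.6667^2 ≈ 44.4449
c_gold = f(k_gold) − (n + δ)·k_gold = 6.6667 − 0.075×44.4449 ≈ 3.3333

c_gold ≈ 3.33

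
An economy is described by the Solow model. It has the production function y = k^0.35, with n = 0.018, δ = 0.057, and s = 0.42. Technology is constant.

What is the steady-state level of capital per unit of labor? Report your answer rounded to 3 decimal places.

k* ≈ 14.160

At the steady state, Δk = 0, so s·k^α = (n + δ)·k.
Dividing both sides by k: k^(1−α) = s / (n + δ).
k^0.65 = 0.42 / (0.018 + 0.057) = 0.42 / 0.075 = 5.6000
k* = 5.6000^(1/0.65) ≈ 14.1598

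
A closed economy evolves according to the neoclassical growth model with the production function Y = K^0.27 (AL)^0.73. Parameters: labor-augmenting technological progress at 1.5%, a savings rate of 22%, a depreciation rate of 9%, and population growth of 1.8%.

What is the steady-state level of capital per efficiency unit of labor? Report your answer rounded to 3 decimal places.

Steady state requires s·f(k) = (n + g + δ)·k, i.e. s·k^α = (n + g + δ)·k.
Rearranging, k^(1−α) = s / (n + g + δ).
k^0.73 = 0.22 / (0.018 + 0.015 + 0.090) = 0.22 / 0.123 = 1.7886
k* = 1.7886^(1/0.73) ≈ 2.2177

k* = 2.218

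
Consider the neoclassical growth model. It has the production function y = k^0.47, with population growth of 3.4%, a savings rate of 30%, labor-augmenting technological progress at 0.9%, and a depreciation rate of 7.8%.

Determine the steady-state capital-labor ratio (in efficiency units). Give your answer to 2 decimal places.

k* = 5.55

Steady state requires s·f(k) = (n + g + δ)·k, i.e. s·k^α = (n + g + δ)·k.
Dividing both sides by k: k^(1−α) = s / (n + g + δ).
k^0.53 = 0.30 / (0.034 + 0.009 + 0.078) = 0.30 / 0.121 = 2.4793
k* = 2.4793^(1/0.53) ≈ 5.5465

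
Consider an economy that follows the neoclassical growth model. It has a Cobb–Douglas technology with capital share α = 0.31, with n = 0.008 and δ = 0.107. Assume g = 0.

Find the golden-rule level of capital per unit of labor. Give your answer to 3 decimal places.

k_gold ≈ 4.209

The golden rule sets f'(k) = n + δ, i.e. α·k^(α−1) = n + δ.
So k^(1−α) = α / (n + δ) = 0.31 / 0.115 = 2.6957.
k_gold = 2.6957^(1/0.69) ≈ 4.2088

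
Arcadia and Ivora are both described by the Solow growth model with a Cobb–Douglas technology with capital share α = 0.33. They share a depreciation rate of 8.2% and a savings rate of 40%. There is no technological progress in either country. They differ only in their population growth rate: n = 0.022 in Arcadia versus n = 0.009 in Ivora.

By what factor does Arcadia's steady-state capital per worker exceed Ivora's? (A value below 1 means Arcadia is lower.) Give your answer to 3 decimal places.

ratio ≈ 0.819

Steady-state k* = [s/(n + δ)]^(1/(1−α)), so the ratio is [ (s_A/(n + δ)_A) / (s_I/(n + δ)_I) ]^1.4925.
s_A/(n + δ)_A = 0.40/0.104 = 3.8462; s_I/(n + δ)_I = 0.40/0.091 = 4.3956.
Ratio = (3.8462/4.3956)^1.4925 = 0.8750^1.4925 ≈ 0.8193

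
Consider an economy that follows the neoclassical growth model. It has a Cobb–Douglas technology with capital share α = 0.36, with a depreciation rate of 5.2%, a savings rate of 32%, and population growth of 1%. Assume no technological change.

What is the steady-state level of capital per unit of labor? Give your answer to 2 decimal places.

k* ≈ 12.99

In steady state, investment equals break-even investment: s·k^α = (n + δ)·k.
Rearranging, k^(1−α) = s / (n + δ).
k^0.64 = 0.32 / (0.010 + 0.052) = 0.32 / 0.062 = 5.1613
k* = 5.1613^(1/0.64) ≈ 12.9923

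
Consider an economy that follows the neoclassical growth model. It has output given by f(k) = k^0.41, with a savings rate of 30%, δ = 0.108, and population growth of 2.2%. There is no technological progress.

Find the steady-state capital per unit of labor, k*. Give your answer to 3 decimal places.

k* = 4.126

Steady state requires s·f(k) = (n + δ)·k, i.e. s·k^α = (n + δ)·k.
Dividing both sides by k: k^(1−α) = s / (n + δ).
k^0.59 = 0.30 / (0.022 + 0.108) = 0.30 / 0.130 = 2.3077
k* = 2.3077^(1/0.59) ≈ 4.1263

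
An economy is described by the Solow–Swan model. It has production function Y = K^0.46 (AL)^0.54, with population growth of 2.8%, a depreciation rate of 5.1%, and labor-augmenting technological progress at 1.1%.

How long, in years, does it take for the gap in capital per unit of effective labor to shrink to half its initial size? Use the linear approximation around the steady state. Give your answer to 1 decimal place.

Near the steady state the convergence rate is λ = (1 − α)(n + g + δ).
λ = (1 − 0.46) × 0.090 = 0.54 × 0.090 = 0.0486
Half-life = ln 2 / λ = 0.6931 / 0.0486 ≈ 14.26 years

about 14.3 years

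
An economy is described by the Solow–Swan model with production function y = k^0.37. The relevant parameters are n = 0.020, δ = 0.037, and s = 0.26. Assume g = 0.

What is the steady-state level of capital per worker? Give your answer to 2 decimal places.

k* = 11.12

Steady state requires s·f(k) = (n + δ)·k, i.e. s·k^α = (n + δ)·k.
Rearranging, k^(1−α) = s / (n + δ).
k^0.63 = 0.26 / (0.020 + 0.037) = 0.26 / 0.057 = 4.5614
k* = 4.5614^(1/0.63) ≈ 11.1221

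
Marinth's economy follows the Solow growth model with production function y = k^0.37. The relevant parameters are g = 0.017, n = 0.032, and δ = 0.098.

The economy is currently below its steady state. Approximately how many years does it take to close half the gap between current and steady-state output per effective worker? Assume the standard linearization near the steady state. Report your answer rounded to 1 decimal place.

half-life ≈ 7.5 years

Near the steady state the convergence rate is λ = (1 − α)(n + g + δ).
λ = (1 − 0.37) × 0.147 = 0.63 × 0.147 = 0.09261
Half-life = ln 2 / λ = 0.6931 / 0.09261 ≈ 7.48 years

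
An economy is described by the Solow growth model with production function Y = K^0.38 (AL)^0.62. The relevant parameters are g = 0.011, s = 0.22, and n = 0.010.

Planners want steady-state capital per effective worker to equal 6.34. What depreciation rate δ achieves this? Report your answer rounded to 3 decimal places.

δ ≈ 0.049

Steady state requires s·f(k) = (n + g + δ)·k, i.e. s·k^α = (n + g + δ)·k.
So s / (n + g + δ) = (k*)^(1−α) = 6.34^0.62 = 3.1426.
Therefore n + g + δ = s / 3.1426 = 0.22 / 3.1426 = 0.0700, so δ = 0.0700 − 0.021 = 0.0490.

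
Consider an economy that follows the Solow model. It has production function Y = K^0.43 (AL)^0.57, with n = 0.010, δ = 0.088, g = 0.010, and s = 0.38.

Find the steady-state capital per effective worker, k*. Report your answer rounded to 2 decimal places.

k* ≈ 9.09

In steady state, investment equals break-even investment: s·k^α = (n + g + δ)·k.
Dividing both sides by k: k^(1−α) = s / (n + g + δ).
k^0.57 = 0.38 / (0.010 + 0.010 + 0.088) = 0.38 / 0.108 = 3.5185
k* = 3.5185^(1/0.57) ≈ 9.0891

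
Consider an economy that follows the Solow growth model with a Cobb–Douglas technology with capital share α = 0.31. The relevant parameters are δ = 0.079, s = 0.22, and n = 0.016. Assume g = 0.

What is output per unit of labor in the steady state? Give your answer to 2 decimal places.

In steady state, investment equals break-even investment: s·k^α = (n + δ)·k.
Dividing both sides by k: k^(1−α) = s / (n + δ).
k^0.69 = 0.22 / (0.016 + 0.079) = 0.22 / 0.095 = 2.3158
k* = 2.3158^(1/0.69) ≈ 3.3772
y* = (k*)^α = 3.3772^0.31 ≈ 1.4583

y* = 1.46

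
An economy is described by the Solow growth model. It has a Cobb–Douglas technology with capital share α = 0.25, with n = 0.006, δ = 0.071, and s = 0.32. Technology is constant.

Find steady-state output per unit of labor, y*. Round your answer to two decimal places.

In steady state, investment equals break-even investment: s·k^α = (n + δ)·k.
Dividing both sides by k: k^(1−α) = s / (n + δ).
k^0.75 = 0.32 / (0.006 + 0.071) = 0.32 / 0.077 = 4.1558
k* = 4.1558^(1/0.75) ≈ 6.6815
y* = (k*)^α = 6.6815^0.25 ≈ 1.6077

y* = 1.61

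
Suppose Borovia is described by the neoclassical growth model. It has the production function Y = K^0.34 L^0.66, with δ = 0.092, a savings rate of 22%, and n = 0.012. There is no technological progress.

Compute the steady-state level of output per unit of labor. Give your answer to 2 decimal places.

y* ≈ 1.47

At the steady state, Δk = 0, so s·k^α = (n + δ)·k.
Rearranging, k^(1−α) = s / (n + δ).
k^0.66 = 0.22 / (0.012 + 0.092) = 0.22 / 0.104 = 2.1154
k* = 2.1154^(1/0.66) ≈ 3.1119
y* = (k*)^α = 3.1119^0.34 ≈ 1.4711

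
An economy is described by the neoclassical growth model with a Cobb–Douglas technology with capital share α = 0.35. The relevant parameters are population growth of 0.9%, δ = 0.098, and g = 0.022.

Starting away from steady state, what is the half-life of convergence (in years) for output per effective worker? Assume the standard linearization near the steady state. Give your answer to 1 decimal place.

half-life ≈ 8.3 years

Near the steady state the convergence rate is λ = (1 − α)(n + g + δ).
λ = (1 − 0.35) × 0.129 = 0.65 × 0.129 = 0.08385
Half-life = ln 2 / λ = 0.6931 / 0.08385 ≈ 8.27 years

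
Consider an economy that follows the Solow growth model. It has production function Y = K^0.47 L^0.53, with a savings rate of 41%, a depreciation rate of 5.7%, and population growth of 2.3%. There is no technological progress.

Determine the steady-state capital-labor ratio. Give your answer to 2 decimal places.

k* ≈ 21.83

At the steady state, Δk = 0, so s·k^α = (n + δ)·k.
Dividing both sides by k: k^(1−α) = s / (n + δ).
k^0.53 = 0.41 / (0.023 + 0.057) = 0.41 / 0.080 = 5.1250
k* = 5.1250^(1/0.53) ≈ 21.8296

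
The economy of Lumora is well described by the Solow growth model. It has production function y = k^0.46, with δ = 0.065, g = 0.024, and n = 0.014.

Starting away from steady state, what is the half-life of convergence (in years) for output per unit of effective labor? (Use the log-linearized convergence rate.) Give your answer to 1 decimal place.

Near the steady state the convergence rate is λ = (1 − α)(n + g + δ).
λ = (1 − 0.46) × 0.103 = 0.54 × 0.103 = 0.05562
Half-life = ln 2 / λ = 0.6931 / 0.05562 ≈ 12.46 years

t_½ ≈ 12.5 years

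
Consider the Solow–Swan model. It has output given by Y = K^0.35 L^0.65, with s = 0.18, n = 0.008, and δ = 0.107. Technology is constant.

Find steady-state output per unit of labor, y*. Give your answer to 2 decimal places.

y* = 1.27

Steady state requires s·f(k) = (n + δ)·k, i.e. s·k^α = (n + δ)·k.
Rearranging, k^(1−α) = s / (n + δ).
k^0.65 = 0.18 / (0.008 + 0.107) = 0.18 / 0.115 = 1.5652
k* = 1.5652^(1/0.65) ≈ 1.9922
y* = (k*)^α = 1.9922^0.35 ≈ 1.2728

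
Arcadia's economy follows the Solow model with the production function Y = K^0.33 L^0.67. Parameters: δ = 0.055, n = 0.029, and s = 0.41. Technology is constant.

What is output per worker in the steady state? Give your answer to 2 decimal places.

y* ≈ 2.18

Steady state requires s·f(k) = (n + δ)·k, i.e. s·k^α = (n + δ)·k.
Rearranging, k^(1−α) = s / (n + δ).
k^0.67 = 0.41 / (0.029 + 0.055) = 0.41 / 0.084 = 4.8810
k* = 4.8810^(1/0.67) ≈ 10.6568
y* = (k*)^α = 10.6568^0.33 ≈ 2.1833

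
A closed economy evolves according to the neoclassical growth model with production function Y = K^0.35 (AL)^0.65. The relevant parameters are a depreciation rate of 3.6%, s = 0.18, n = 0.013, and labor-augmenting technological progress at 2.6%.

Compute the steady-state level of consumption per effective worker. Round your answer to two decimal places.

c* = 1.31

Steady state requires s·f(k) = (n + g + δ)·k, i.e. s·k^α = (n + g + δ)·k.
Rearranging, k^(1−α) = s / (n + g + δ).
k^0.65 = 0.18 / (0.013 + 0.026 + 0.036) = 0.18 / 0.075 = 2.4000
k* = 2.4000^(1/0.65) ≈ 3.8454
y* = (k*)^α = 3.8454^0.35 ≈ 1.6022
c* = (1 − s)·y* = (1 − 0.18) × 1.6022 ≈ 1.3138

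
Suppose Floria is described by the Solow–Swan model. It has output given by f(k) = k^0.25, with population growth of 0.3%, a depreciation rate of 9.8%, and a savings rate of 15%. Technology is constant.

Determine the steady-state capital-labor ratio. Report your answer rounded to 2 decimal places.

k* ≈ 1.69

At the steady state, Δk = 0, so s·k^α = (n + δ)·k.
Rearranging, k^(1−α) = s / (n + δ).
k^0.75 = 0.15 / (0.003 + 0.098) = 0.15 / 0.101 = 1.4851
k* = 1.4851^(1/0.75) ≈ 1.6944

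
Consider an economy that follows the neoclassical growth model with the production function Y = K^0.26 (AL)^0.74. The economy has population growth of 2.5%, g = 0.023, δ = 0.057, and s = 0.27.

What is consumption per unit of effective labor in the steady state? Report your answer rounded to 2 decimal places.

c* ≈ 1.02

Steady state requires s·f(k) = (n + g + δ)·k, i.e. s·k^α = (n + g + δ)·k.
Rearranging, k^(1−α) = s / (n + g + δ).
k^0.74 = 0.27 / (0.025 + 0.023 + 0.057) = 0.27 / 0.105 = 2.5714
k* = 2.5714^(1/0.74) ≈ 3.5833
y* = (k*)^α = 3.5833^0.26 ≈ 1.3935
c* = (1 − s)·y* = (1 − 0.27) × 1.3935 ≈ 1.0173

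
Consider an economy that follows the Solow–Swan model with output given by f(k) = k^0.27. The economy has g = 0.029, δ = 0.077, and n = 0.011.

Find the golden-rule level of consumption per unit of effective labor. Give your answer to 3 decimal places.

c_gold ≈ 0.995

At the golden rule, f'(k) = n + g + δ, so α·k^(α−1) = n + g + δ and k_gold = (α/(n + g + δ))^(1/(1−α)).
k_gold = (0.27/0.117)^(1/0.73) = 2.3077^1.3699 ≈ 3.1443
c_gold = f(k_gold) − (n + g + δ)·k_gold = 1.3625 − 0.117×3.1443 ≈ 0.9946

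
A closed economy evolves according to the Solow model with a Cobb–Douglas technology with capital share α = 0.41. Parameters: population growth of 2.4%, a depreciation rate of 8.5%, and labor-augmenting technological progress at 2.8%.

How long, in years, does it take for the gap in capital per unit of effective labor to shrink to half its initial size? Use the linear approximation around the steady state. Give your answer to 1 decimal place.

Near the steady state the convergence rate is λ = (1 − α)(n + g + δ).
λ = (1 − 0.41) × 0.137 = 0.59 × 0.137 = 0.08083
Half-life = ln 2 / λ = 0.6931 / 0.08083 ≈ 8.57 years

t_½ ≈ 8.6 years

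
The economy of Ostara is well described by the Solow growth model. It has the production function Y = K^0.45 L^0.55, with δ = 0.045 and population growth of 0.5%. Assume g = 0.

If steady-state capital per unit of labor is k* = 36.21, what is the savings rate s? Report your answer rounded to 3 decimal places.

In steady state, investment equals break-even investment: s·k^α = (n + δ)·k.
So s / (n + δ) = (k*)^(1−α) = 36.21^0.55 = 7.2004.
Therefore s = 7.2004 × (n + δ) = 7.2004 × 0.050 = 0.3600.

s ≈ 0.360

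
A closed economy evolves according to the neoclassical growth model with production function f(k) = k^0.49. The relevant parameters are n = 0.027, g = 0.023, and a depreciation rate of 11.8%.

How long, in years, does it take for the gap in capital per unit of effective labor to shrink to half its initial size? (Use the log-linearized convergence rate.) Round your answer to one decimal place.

Near the steady state the convergence rate is λ = (1 − α)(n + g + δ).
λ = (1 − 0.49) × 0.168 = 0.51 × 0.168 = 0.08568
Half-life = ln 2 / λ = 0.6931 / 0.08568 ≈ 8.09 years

t_½ ≈ 8.1 years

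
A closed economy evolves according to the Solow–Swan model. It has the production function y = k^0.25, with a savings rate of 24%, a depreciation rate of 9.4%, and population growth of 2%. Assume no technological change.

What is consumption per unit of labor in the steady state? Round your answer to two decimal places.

c* = 0.97

Steady state requires s·f(k) = (n + δ)·k, i.e. s·k^α = (n + δ)·k.
Rearranging, k^(1−α) = s / (n + δ).
k^0.75 = 0.24 / (0.020 + 0.094) = 0.24 / 0.114 = 2.1053
k* = 2.1053^(1/0.75) ≈ 2.6983
y* = (k*)^α = 2.6983^0.25 ≈ 1.2817
c* = (1 − s)·y* = (1 − 0.24) × 1.2817 ≈ 0.9741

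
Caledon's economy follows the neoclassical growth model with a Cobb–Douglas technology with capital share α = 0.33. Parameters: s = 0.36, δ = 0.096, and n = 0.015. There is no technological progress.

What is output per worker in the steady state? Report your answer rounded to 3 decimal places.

Steady state requires s·f(k) = (n + δ)·k, i.e. s·k^α = (n + δ)·k.
Rearranging, k^(1−α) = s / (n + δ).
k^0.67 = 0.36 / (0.015 + 0.096) = 0.36 / 0.111 = 3.2432
k* = 3.2432^(1/0.67) ≈ 5.7896
y* = (k*)^α = 5.7896^0.33 ≈ 1.7851

y* ≈ 1.785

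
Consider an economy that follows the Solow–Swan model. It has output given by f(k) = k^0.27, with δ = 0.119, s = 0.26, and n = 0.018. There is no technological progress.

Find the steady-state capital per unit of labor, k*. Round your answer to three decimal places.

k* = 2.405

At the steady state, Δk = 0, so s·k^α = (n + δ)·k.
Dividing both sides by k: k^(1−α) = s / (n + δ).
k^0.73 = 0.26 / (0.018 + 0.119) = 0.26 / 0.137 = 1.8978
k* = 1.8978^(1/0.73) ≈ 2.4053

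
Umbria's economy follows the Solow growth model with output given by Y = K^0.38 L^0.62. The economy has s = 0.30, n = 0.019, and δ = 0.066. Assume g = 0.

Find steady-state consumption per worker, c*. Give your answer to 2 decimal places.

c* = 1.52

In steady state, investment equals break-even investment: s·k^α = (n + δ)·k.
Rearranging, k^(1−α) = s / (n + δ).
k^0.62 = 0.30 / (0.019 + 0.066) = 0.30 / 0.085 = 3.5294
k* = 3.5294^(1/0.62) ≈ 7.6452
y* = (k*)^α = 7.6452^0.38 ≈ 2.1661
c* = (1 − s)·y* = (1 − 0.30) × 2.1661 ≈ 1.5163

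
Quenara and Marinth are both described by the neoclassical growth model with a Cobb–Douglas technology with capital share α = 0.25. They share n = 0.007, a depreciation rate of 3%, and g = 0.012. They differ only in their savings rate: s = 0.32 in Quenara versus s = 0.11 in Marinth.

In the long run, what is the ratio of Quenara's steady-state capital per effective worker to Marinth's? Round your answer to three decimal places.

Steady-state k* = [s/(n + g + δ)]^(1/(1−α)), so the ratio is [ (s_Q/(n + g + δ)_Q) / (s_M/(n + g + δ)_M) ]^1.3333.
s_Q/(n + g + δ)_Q = 0.32/0.049 = 6.5306; s_M/(n + g + δ)_M = 0.11/0.049 = 2.2449.
Ratio = (6.5306/2.2449)^1.3333 = 2.9091^1.3333 ≈ 4.1527

k*_Q / k*_M ≈ 4.153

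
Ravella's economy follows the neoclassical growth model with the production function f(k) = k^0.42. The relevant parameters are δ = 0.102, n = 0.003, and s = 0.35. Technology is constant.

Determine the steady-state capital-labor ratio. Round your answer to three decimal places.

k* = 7.971

At the steady state, Δk = 0, so s·k^α = (n + δ)·k.
Rearranging, k^(1−α) = s / (n + δ).
k^0.58 = 0.35 / (0.003 + 0.102) = 0.35 / 0.105 = 3.3333
k* = 3.3333^(1/0.58) ≈ 7.9709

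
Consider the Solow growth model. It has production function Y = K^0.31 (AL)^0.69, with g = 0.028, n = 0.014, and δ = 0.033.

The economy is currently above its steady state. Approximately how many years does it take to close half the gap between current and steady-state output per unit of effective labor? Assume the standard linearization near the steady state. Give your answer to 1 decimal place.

Near the steady state the convergence rate is λ = (1 − α)(n + g + δ).
λ = (1 − 0.31) × 0.075 = 0.69 × 0.075 = 0.05175
Half-life = ln 2 / λ = 0.6931 / 0.05175 ≈ 13.39 years

half-life ≈ 13.4 years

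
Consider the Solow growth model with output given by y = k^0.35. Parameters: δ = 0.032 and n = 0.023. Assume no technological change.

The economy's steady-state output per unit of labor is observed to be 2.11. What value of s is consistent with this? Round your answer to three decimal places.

s ≈ 0.220

Steady state requires s·f(k) = (n + δ)·k, i.e. s·k^α = (n + δ)·k.
Since y* = [s/(n + δ)]^(α/(1−α)), we have s/(n + δ) = (y*)^((1−α)/α) = 2.11^1.8571 = 4.0015.
Therefore s = 4.0015 × (n + δ) = 4.0015 × 0.055 = 0.2201.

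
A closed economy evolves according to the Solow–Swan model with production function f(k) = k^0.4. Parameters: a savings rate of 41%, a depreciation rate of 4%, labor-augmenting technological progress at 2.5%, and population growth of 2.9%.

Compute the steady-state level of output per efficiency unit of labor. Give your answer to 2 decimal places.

Steady state requires s·f(k) = (n + g + δ)·k, i.e. s·k^α = (n + g + δ)·k.
Rearranging, k^(1−α) = s / (n + g + δ).
k^0.6 = 0.41 / (0.029 + 0.025 + 0.040) = 0.41 / 0.094 = 4.3617
k* = 4.3617^(1/0.6) ≈ 11.6438
y* = (k*)^α = 11.6438^0.4 ≈ 2.6695

y* = 2.67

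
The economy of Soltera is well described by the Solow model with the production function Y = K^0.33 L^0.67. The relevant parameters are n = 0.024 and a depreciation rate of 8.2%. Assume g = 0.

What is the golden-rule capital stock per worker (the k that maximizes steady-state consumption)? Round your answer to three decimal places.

The golden rule sets f'(k) = n + δ, i.e. α·k^(α−1) = n + δ.
So k^(1−α) = α / (n + δ) = 0.33 / 0.106 = 3.1132.
k_gold = 3.1132^(1/0.67) ≈ 5.4467

k_gold ≈ 5.447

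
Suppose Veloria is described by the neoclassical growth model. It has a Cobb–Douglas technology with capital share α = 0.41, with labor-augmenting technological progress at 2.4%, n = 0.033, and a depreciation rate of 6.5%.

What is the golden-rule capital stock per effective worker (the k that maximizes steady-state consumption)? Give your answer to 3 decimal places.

The golden rule sets f'(k) = n + g + δ, i.e. α·k^(α−1) = n + g + δ.
So k^(1−α) = α / (n + g + δ) = 0.41 / 0.122 = 3.3607.
k_gold = 3.3607^(1/0.59) ≈ 7.8029

k_gold ≈ 7.803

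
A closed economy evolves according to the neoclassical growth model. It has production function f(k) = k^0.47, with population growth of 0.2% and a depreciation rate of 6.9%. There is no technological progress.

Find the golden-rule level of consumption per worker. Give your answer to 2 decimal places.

At the golden rule, f'(k) = n + δ, so α·k^(α−1) = n + δ and k_gold = (α/(n + δ))^(1/(1−α)).
k_gold = (0.47/0.071)^(1/0.53) = 6.6197^1.8868 ≈ 35.3800
c_gold = f(k_gold) − (n + δ)·k_gold = 5.3446 − 0.071×35.3800 ≈ 2.8326

c_gold ≈ 2.83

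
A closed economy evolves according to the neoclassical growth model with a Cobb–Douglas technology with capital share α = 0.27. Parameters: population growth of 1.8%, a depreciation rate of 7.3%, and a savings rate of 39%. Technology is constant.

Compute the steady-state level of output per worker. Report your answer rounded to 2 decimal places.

y* = 1.71

Steady state requires s·f(k) = (n + δ)·k, i.e. s·k^α = (n + δ)·k.
Dividing both sides by k: k^(1−α) = s / (n + δ).
k^0.73 = 0.39 / (0.018 + 0.073) = 0.39 / 0.091 = 4.2857
k* = 4.2857^(1/0.73) ≈ 7.3415
y* = (k*)^α = 7.3415^0.27 ≈ 1.7130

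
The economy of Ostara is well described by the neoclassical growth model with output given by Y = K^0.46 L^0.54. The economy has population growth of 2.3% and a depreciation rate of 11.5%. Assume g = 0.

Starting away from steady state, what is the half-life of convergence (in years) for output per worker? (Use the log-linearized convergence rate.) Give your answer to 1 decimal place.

about 9.3 years

Near the steady state the convergence rate is λ = (1 − α)(n + δ).
λ = (1 − 0.46) × 0.138 = 0.54 × 0.138 = 0.07452
Half-life = ln 2 / λ = 0.6931 / 0.07452 ≈ 9.30 years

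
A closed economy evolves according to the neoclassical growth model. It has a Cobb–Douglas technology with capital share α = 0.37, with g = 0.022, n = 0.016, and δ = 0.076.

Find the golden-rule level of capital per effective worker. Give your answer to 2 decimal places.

The golden rule sets f'(k) = n + g + δ, i.e. α·k^(α−1) = n + g + δ.
So k^(1−α) = α / (n + g + δ) = 0.37 / 0.114 = 3.2456.
k_gold = 3.2456^(1/0.63) ≈ 6.4801

k_gold ≈ 6.48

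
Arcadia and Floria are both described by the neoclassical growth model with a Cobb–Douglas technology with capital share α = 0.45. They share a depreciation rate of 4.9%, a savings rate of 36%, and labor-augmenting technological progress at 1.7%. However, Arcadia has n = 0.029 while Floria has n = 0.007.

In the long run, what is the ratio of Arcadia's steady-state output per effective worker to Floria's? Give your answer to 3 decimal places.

ratio ≈ 0.806

Steady-state y* = [s/(n + g + δ)]^(α/(1−α)), so the ratio is [ (s_A/(n + g + δ)_A) / (s_F/(n + g + δ)_F) ]^0.8182.
s_A/(n + g + δ)_A = 0.36/0.095 = 3.7895; s_F/(n + g + δ)_F = 0.36/0.073 = 4.9315.
Ratio = (3.7895/4.9315)^0.8182 = 0.7684^0.8182 ≈ 0.8061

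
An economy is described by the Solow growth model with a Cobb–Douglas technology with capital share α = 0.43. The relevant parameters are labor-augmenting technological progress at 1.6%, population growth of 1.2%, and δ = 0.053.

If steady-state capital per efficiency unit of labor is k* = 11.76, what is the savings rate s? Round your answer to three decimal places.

s ≈ 0.330

In steady state, investment equals break-even investment: s·k^α = (n + g + δ)·k.
So s / (n + g + δ) = (k*)^(1−α) = 11.76^0.57 = 4.0750.
Therefore s = 4.0750 × (n + g + δ) = 4.0750 × 0.081 = 0.3301.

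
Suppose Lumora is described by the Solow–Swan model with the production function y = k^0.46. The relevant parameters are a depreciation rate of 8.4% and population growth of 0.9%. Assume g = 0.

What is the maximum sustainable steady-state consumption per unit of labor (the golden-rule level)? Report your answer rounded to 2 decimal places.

c_gold ≈ 2.11

At the golden rule, f'(k) = n + δ, so α·k^(α−1) = n + δ and k_gold = (α/(n + δ))^(1/(1−α)).
k_gold = (0.46/0.093)^(1/0.54) = 4.9462^1.8519 ≈ 19.3073
c_gold = f(k_gold) − (n + δ)·k_gold = 3.9033 − 0.093×19.3073 ≈ 2.1077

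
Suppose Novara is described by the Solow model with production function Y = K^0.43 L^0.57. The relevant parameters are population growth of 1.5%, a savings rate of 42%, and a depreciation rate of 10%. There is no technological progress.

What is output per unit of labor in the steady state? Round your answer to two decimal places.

At the steady state, Δk = 0, so s·k^α = (n + δ)·k.
Dividing both sides by k: k^(1−α) = s / (n + δ).
k^0.57 = 0.42 / (0.015 + 0.100) = 0.42 / 0.115 = 3.6522
k* = 3.6522^(1/0.57) ≈ 9.7037
y* = (k*)^α = 9.7037^0.43 ≈ 2.6569

y* ≈ 2.66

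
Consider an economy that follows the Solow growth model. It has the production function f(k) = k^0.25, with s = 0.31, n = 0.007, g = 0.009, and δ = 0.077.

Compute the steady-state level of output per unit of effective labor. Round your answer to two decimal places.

y* ≈ 1.49

Steady state requires s·f(k) = (n + g + δ)·k, i.e. s·k^α = (n + g + δ)·k.
Dividing both sides by k: k^(1−α) = s / (n + g + δ).
k^0.75 = 0.31 / (0.007 + 0.009 + 0.077) = 0.31 / 0.093 = 3.3333
k* = 3.3333^(1/0.75) ≈ 4.9793
y* = (k*)^α = 4.9793^0.25 ≈ 1.4938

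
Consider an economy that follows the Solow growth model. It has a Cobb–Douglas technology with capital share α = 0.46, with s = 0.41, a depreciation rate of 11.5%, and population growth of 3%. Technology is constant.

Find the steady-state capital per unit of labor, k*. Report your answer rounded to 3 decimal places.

k* = 6.854

In steady state, investment equals break-even investment: s·k^α = (n + δ)·k.
Rearranging, k^(1−α) = s / (n + δ).
k^0.54 = 0.41 / (0.030 + 0.115) = 0.41 / 0.145 = 2.8276
k* = 2.8276^(1/0.54) ≈ 6.8542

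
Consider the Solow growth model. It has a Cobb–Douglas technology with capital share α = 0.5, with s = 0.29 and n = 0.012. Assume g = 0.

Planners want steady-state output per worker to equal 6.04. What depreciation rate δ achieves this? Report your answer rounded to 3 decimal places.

δ ≈ 0.036

Steady state requires s·f(k) = (n + δ)·k, i.e. s·k^α = (n + δ)·k.
Since y* = [s/(n + δ)]^(α/(1−α)), we have s/(n + δ) = (y*)^((1−α)/α) = 6.04^1 = 6.0400.
Therefore n + δ = s / 6.0400 = 0.29 / 6.0400 = 0.0480, so δ = 0.0480 − 0.012 = 0.0360.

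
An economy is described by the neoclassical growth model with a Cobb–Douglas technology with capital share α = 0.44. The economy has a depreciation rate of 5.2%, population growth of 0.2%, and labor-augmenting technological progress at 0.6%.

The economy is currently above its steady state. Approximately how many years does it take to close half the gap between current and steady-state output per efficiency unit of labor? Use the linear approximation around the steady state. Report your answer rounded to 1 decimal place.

about 20.6 years

Near the steady state the convergence rate is λ = (1 − α)(n + g + δ).
λ = (1 − 0.44) × 0.060 = 0.56 × 0.060 = 0.0336
Half-life = ln 2 / λ = 0.6931 / 0.0336 ≈ 20.63 years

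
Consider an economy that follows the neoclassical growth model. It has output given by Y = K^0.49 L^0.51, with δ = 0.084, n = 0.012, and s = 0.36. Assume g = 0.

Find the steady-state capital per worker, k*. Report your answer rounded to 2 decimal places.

k* = 13.35

At the steady state, Δk = 0, so s·k^α = (n + δ)·k.
Dividing both sides by k: k^(1−α) = s / (n + δ).
k^0.51 = 0.36 / (0.012 + 0.084) = 0.36 / 0.096 = 3.7500
k* = 3.7500^(1/0.51) ≈ 13.3522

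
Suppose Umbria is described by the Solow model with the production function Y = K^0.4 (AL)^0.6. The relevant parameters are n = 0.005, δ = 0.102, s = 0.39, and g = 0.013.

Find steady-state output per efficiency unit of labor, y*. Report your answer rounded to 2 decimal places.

y* ≈ 2.19

Steady state requires s·f(k) = (n + g + δ)·k, i.e. s·k^α = (n + g + δ)·k.
Rearranging, k^(1−α) = s / (n + g + δ).
k^0.6 = 0.39 / (0.005 + 0.013 + 0.102) = 0.39 / 0.120 = 3.2500
k* = 3.2500^(1/0.6) ≈ 7.1308
y* = (k*)^α = 7.1308^0.4 ≈ 2.1941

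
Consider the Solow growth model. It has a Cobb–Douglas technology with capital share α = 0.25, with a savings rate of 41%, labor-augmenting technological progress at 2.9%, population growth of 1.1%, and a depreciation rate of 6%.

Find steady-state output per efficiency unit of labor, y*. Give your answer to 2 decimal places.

y* = 1.60

In steady state, investment equals break-even investment: s·k^α = (n + g + δ)·k.
Dividing both sides by k: k^(1−α) = s / (n + g + δ).
k^0.75 = 0.41 / (0.011 + 0.029 + 0.060) = 0.41 / 0.100 = 4.1000
k* = 4.1000^(1/0.75) ≈ 6.5621
y* = (k*)^α = 6.5621^0.25 ≈ 1.6005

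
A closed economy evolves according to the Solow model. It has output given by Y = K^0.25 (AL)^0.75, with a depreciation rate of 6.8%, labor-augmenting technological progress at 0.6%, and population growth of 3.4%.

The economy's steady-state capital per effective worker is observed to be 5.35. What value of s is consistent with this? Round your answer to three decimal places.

s ≈ 0.380

Steady state requires s·f(k) = (n + g + δ)·k, i.e. s·k^α = (n + g + δ)·k.
So s / (n + g + δ) = (k*)^(1−α) = 5.35^0.75 = 3.5178.
Therefore s = 3.5178 × (n + g + δ) = 3.5178 × 0.108 = 0.3799.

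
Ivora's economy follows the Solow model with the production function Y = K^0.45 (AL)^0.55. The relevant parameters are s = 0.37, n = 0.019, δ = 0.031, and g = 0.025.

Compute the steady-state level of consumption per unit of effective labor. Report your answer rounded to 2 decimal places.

c* = 2.33

In steady state, investment equals break-even investment: s·k^α = (n + g + δ)·k.
Rearranging, k^(1−α) = s / (n + g + δ).
k^0.55 = 0.37 / (0.019 + 0.025 + 0.031) = 0.37 / 0.075 = 4.9333
k* = 4.9333^(1/0.55) ≈ 18.2075
y* = (k*)^α = 18.2075^0.45 ≈ 3.6907
c* = (1 − s)·y* = (1 − 0.37) × 3.6907 ≈ 2.3251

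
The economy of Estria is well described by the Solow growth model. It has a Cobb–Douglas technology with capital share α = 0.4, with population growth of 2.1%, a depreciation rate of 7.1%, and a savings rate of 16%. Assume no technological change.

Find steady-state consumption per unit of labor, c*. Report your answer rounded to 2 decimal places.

At the steady state, Δk = 0, so s·k^α = (n + δ)·k.
Rearranging, k^(1−α) = s / (n + δ).
k^0.6 = 0.16 / (0.021 + 0.071) = 0.16 / 0.092 = 1.7391
k* = 1.7391^(1/0.6) ≈ 2.5150
y* = (k*)^α = 2.5150^0.4 ≈ 1.4462
c* = (1 − s)·y* = (1 − 0.16) × 1.4462 ≈ 1.2148

c* ≈ 1.21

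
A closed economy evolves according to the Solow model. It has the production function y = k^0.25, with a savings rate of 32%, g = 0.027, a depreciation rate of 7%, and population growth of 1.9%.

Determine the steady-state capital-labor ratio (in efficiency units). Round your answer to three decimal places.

Steady state requires s·f(k) = (n + g + δ)·k, i.e. s·k^α = (n + g + δ)·k.
Dividing both sides by k: k^(1−α) = s / (n + g + δ).
k^0.75 = 0.32 / (0.019 + 0.027 + 0.070) = 0.32 / 0.116 = 2.7586
k* = 2.7586^(1/0.75) ≈ 3.8689

k* = 3.869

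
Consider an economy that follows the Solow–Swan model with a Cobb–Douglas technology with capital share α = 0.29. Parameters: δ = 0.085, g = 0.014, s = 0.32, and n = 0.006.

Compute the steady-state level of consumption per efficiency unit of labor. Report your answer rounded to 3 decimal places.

At the steady state, Δk = 0, so s·k^α = (n + g + δ)·k.
Dividing both sides by k: k^(1−α) = s / (n + g + δ).
k^0.71 = 0.32 / (0.006 + 0.014 + 0.085) = 0.32 / 0.105 = 3.0476
k* = 3.0476^(1/0.71) ≈ 4.8043
y* = (k*)^α = 4.8043^0.29 ≈ 1.5764
c* = (1 − s)·y* = (1 − 0.32) × 1.5764 ≈ 1.0720

c* ≈ 1.072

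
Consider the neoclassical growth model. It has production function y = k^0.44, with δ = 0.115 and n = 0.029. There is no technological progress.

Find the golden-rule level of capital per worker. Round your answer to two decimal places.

k_gold ≈ 7.35

The golden rule sets f'(k) = n + δ, i.e. α·k^(α−1) = n + δ.
So k^(1−α) = α / (n + δ) = 0.44 / 0.144 = 3.0556.
k_gold = 3.0556^(1/0.56) ≈ 7.3493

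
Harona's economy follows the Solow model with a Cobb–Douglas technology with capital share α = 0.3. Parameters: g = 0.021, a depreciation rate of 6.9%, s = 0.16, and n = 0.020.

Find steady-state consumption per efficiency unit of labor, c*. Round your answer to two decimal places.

In steady state, investment equals break-even investment: s·k^α = (n + g + δ)·k.
Dividing both sides by k: k^(1−α) = s / (n + g + δ).
k^0.7 = 0.16 / (0.020 + 0.021 + 0.069) = 0.16 / 0.110 = 1.4545
k* = 1.4545^(1/0.7) ≈ 1.7078
y* = (k*)^α = 1.7078^0.3 ≈ 1.1742
c* = (1 − s)·y* = (1 − 0.16) × 1.1742 ≈ 0.9863

c* = 0.99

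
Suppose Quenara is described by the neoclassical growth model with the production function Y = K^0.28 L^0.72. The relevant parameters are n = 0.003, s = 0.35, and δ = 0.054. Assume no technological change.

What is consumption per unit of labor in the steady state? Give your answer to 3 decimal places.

c* ≈ 1.317

Steady state requires s·f(k) = (n + δ)·k, i.e. s·k^α = (n + δ)·k.
Rearranging, k^(1−α) = s / (n + δ).
k^0.72 = 0.35 / (0.003 + 0.054) = 0.35 / 0.057 = 6.1404
k* = 6.1404^(1/0.72) ≈ 12.4371
y* = (k*)^α = 12.4371^0.28 ≈ 2.0254
c* = (1 − s)·y* = (1 − 0.35) × 2.0254 ≈ 1.3165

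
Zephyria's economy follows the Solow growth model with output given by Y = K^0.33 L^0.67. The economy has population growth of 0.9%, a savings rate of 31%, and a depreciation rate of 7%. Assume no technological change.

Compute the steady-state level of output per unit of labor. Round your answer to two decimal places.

At the steady state, Δk = 0, so s·k^α = (n + δ)·k.
Dividing both sides by k: k^(1−α) = s / (n + δ).
k^0.67 = 0.31 / (0.009 + 0.070) = 0.31 / 0.079 = 3.9241
k* = 3.9241^(1/0.67) ≈ 7.6945
y* = (k*)^α = 7.6945^0.33 ≈ 1.9608

y* = 1.96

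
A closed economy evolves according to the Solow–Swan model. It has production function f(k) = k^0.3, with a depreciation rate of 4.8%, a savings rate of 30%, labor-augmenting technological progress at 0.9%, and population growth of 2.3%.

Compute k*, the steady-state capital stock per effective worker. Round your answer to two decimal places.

k* ≈ 6.61

In steady state, investment equals break-even investment: s·k^α = (n + g + δ)·k.
Dividing both sides by k: k^(1−α) = s / (n + g + δ).
k^0.7 = 0.30 / (0.023 + 0.009 + 0.048) = 0.30 / 0.080 = 3.7500
k* = 3.7500^(1/0.7) ≈ 6.6076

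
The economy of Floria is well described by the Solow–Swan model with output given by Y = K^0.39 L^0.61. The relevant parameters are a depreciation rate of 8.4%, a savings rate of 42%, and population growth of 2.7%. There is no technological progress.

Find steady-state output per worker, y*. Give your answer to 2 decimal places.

y* = 2.34

At the steady state, Δk = 0, so s·k^α = (n + δ)·k.
Rearranging, k^(1−α) = s / (n + δ).
k^0.61 = 0.42 / (0.027 + 0.084) = 0.42 / 0.111 = 3.7838
k* = 3.7838^(1/0.61) ≈ 8.8598
y* = (k*)^α = 8.8598^0.39 ≈ 2.3415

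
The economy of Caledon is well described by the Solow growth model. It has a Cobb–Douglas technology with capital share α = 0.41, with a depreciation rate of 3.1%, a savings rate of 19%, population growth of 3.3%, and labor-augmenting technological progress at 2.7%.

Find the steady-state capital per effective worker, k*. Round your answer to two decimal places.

Steady state requires s·f(k) = (n + g + δ)·k, i.e. s·k^α = (n + g + δ)·k.
Rearranging, k^(1−α) = s / (n + g + δ).
k^0.59 = 0.19 / (0.033 + 0.027 + 0.031) = 0.19 / 0.091 = 2.0879
k* = 2.0879^(1/0.59) ≈ 3.4824

k* = 3.48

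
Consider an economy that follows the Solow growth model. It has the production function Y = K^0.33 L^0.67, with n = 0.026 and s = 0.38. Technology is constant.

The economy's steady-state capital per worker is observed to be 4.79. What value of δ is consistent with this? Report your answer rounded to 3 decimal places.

δ ≈ 0.107

In steady state, investment equals break-even investment: s·k^α = (n + δ)·k.
So s / (n + δ) = (k*)^(1−α) = 4.79^0.67 = 2.8564.
Therefore n + δ = s / 2.8564 = 0.38 / 2.8564 = 0.1330, so δ = 0.1330 − 0.026 = 0.1070.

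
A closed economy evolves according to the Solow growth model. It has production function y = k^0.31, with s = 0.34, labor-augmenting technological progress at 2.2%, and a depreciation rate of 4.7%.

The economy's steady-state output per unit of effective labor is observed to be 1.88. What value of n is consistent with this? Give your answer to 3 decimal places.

At the steady state, Δk = 0, so s·k^α = (n + g + δ)·k.
Since y* = [s/(n + g + δ)]^(α/(1−α)), we have s/(n + g + δ) = (y*)^((1−α)/α) = 1.88^2.2258 = 4.0759.
Therefore n + g + δ = s / 4.0759 = 0.34 / 4.0759 = 0.0834, so n = 0.0834 − 0.069 = 0.0144.

n ≈ 0.014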